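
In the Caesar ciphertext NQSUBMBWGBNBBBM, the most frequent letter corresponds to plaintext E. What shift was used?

The most frequent ciphertext letter is B (appears 6 times).
B is position 1; E is position 4.
Shift = -3≡23.

23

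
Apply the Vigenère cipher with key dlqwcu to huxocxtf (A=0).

Repeat the key across the message: dlqwcudl
h(7)+d(3): 10 → k
u(20)+l(11): 31≡5 → f
x(23)+q(16): 39≡13 → n
o(14)+w(22): 36≡10 → k
c(2)+c(2): 4 → e
x(23)+u(20): 43≡17 → r
t(19)+d(3): 22 → w
f(5)+l(11): 16 → q

kfnkerwq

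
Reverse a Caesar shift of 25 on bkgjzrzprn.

b(1): 1−25=-24≡2 → c
k(10): 10−25=-15≡11 → l
g(6): 6−25=-19≡7 → h
j(9): 9−25=-16≡10 → k
z(25): 25−25=0 → a
r(17): 17−25=-8≡18 → s
z(25): 25−25=0 → a
p(15): 15−25=-10≡16 → q
r(17): 17−25=-8≡18 → s
n(13): 13−25=-12≡14 → o

clhkasaqso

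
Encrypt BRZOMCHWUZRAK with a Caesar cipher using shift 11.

B(1): 1+11=12 → M
R(17): 17+11=28≡2 → C
Z(25): 25+11=36≡10 → K
O(14): 14+11=25 → Z
M(12): 12+11=23 → X
C(2): 2+11=13 → N
H(7): 7+11=18 → S
W(22): 22+11=33≡7 → H
U(20): 20+11=31≡5 → F
Z(25): 25+11=36≡10 → K
R(17): 17+11=28≡2 → C
A(0): 0+11=11 → L
K(10): 10+11=21 → V

MCKZXNSHFKCLV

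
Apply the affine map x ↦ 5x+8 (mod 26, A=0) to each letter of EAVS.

CIJU

E(4): 5·4+8=28≡2 → C
A(0): 5·0+8=8 → I
V(21): 5·21+8=113≡9 → J
S(18): 5·18+8=98≡20 → U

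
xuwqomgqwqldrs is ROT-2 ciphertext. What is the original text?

x(23): 23−2=21 → v
u(20): 20−2=18 → s
w(22): 22−2=20 → u
q(16): 16−2=14 → o
o(14): 14−2=12 → m
m(12): 12−2=10 → k
g(6): 6−2=4 → e
q(16): 16−2=14 → o
w(22): 22−2=20 → u
q(16): 16−2=14 → o
l(11): 11−2=9 → j
d(3): 3−2=1 → b
r(17): 17−2=15 → p
s(18): 18−2=16 → q

vsuomkeouojbpq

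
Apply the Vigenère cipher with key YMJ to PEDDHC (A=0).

NQMBTL

Repeat the key across the message: YMJYMJ
P(15)+Y(24): 39≡13 → N
E(4)+M(12): 16 → Q
D(3)+J(9): 12 → M
D(3)+Y(24): 27≡1 → B
H(7)+M(12): 19 → T
C(2)+J(9): 11 → L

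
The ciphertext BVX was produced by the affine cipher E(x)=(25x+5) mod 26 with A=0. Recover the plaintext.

EKI

The inverse of 25 mod 26 is 25, since 25·25=625≡1. Apply D(y)=25·(y−5) mod 26:
B(1): 25·(1−5)=-100≡4 → E
V(21): 25·(21−5)=400≡10 → K
X(23): 25·(23−5)=450≡8 → I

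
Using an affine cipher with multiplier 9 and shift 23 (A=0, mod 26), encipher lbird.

sgruy

l(11): 9·11+23=122≡18 → s
b(1): 9·1+23=32≡6 → g
i(8): 9·8+23=95≡17 → r
r(17): 9·17+23=176≡20 → u
d(3): 9·3+23=50≡24 → y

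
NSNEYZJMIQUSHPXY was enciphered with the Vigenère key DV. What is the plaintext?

Repeat the key across the ciphertext: DVDVDVDVDVDVDVDV
N(13)−D(3): 10 → K
S(18)−V(21): -3≡23 → X
N(13)−D(3): 10 → K
E(4)−V(21): -17≡9 → J
Y(24)−D(3): 21 → V
Z(25)−V(21): 4 → E
J(9)−D(3): 6 → G
M(12)−V(21): -9≡17 → R
I(8)−D(3): 5 → F
Q(16)−V(21): -5≡21 → V
U(20)−D(3): 17 → R
S(18)−V(21): -3≡23 → X
H(7)−D(3): 4 → E
P(15)−V(21): -6≡20 → U
X(23)−D(3): 20 → U
Y(24)−V(21): 3 → D

KXKJVEGRFVRXEUUD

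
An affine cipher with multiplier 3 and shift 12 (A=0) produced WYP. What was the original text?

The inverse of 3 mod 26 is 9, since 3·9=27≡1. Apply D(y)=9·(y−12) mod 26:
W(22): 9·(22−12)=90≡12 → M
Y(24): 9·(24−12)=108≡4 → E
P(15): 9·(15−12)=27≡1 → B

MEB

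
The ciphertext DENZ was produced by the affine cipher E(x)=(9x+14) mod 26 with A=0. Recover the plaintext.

The inverse of 9 mod 26 is 3, since 9·3=27≡1. Apply D(y)=3·(y−14) mod 26:
D(3): 3·(3−14)=-33≡19 → T
E(4): 3·(4−14)=-30≡22 → W
N(13): 3·(13−14)=-3≡23 → X
Z(25): 3·(25−14)=33≡7 → H

TWXH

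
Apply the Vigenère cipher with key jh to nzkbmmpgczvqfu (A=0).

wgtivtynlgexob

Repeat the key across the message: jhjhjhjhjhjhjh
n(13)+j(9): 22 → w
z(25)+h(7): 32≡6 → g
k(10)+j(9): 19 → t
b(1)+h(7): 8 → i
m(12)+j(9): 21 → v
m(12)+h(7): 19 → t
p(15)+j(9): 24 → y
g(6)+h(7): 13 → n
c(2)+j(9): 11 → l
z(25)+h(7): 32≡6 → g
v(21)+j(9): 30≡4 → e
q(16)+h(7): 23 → x
f(5)+j(9): 14 → o
u(20)+h(7): 27≡1 → b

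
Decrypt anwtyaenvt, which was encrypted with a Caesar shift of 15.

a(0): 0−15=-15≡11 → l
n(13): 13−15=-2≡24 → y
w(22): 22−15=7 → h
t(19): 19−15=4 → e
y(24): 24−15=9 → j
a(0): 0−15=-15≡11 → l
e(4): 4−15=-11≡15 → p
n(13): 13−15=-2≡24 → y
v(21): 21−15=6 → g
t(19): 19−15=4 → e

lyhejlpyge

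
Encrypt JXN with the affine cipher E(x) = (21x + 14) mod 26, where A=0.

J(9): 21·9+14=203≡21 → V
X(23): 21·23+14=497≡3 → D
N(13): 21·13+14=287≡1 → B

VDB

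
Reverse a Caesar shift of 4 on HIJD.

DEFZ

H(7): 7−4=3 → D
I(8): 8−4=4 → E
J(9): 9−4=5 → F
D(3): 3−4=-1≡25 → Z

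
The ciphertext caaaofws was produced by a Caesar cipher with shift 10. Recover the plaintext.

sqqqevmi

c(2): 2−10=-8≡18 → s
a(0): 0−10=-10≡16 → q
a(0): 0−10=-10≡16 → q
a(0): 0−10=-10≡16 → q
o(14): 14−10=4 → e
f(5): 5−10=-5≡21 → v
w(22): 22−10=12 → m
s(18): 18−10=8 → i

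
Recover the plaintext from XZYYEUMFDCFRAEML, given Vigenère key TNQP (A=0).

EMIJLHWQKPPCHRWW

Repeat the key across the ciphertext: TNQPTNQPTNQPTNQP
X(23)−T(19): 4 → E
Z(25)−N(13): 12 → M
Y(24)−Q(16): 8 → I
Y(24)−P(15): 9 → J
E(4)−T(19): -15≡11 → L
U(20)−N(13): 7 → H
M(12)−Q(16): -4≡22 → W
F(5)−P(15): -10≡16 → Q
D(3)−T(19): -16≡10 → K
C(2)−N(13): -11≡15 → P
F(5)−Q(16): -11≡15 → P
R(17)−P(15): 2 → C
A(0)−T(19): -19≡7 → H
E(4)−N(13): -9≡17 → R
M(12)−Q(16): -4≡22 → W
L(11)−P(15): -4≡22 → W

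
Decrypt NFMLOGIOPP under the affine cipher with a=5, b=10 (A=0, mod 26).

The inverse of 5 mod 26 is 21, since 5·21=105≡1. Apply D(y)=21·(y−10) mod 26:
N(13): 21·(13−10)=63≡11 → L
F(5): 21·(5−10)=-105≡25 → Z
M(12): 21·(12−10)=42≡16 → Q
L(11): 21·(11−10)=21 → V
O(14): 21·(14−10)=84≡6 → G
G(6): 21·(6−10)=-84≡20 → U
I(8): 21·(8−10)=-42≡10 → K
O(14): 21·(14−10)=84≡6 → G
P(15): 21·(15−10)=105≡1 → B
P(15): 21·(15−10)=105≡1 → B

LZQVGUKGBB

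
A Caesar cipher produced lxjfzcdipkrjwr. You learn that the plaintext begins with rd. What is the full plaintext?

From the crib: l(11)−r(17)=-6≡20, so the shift is 20.
Subtract 20 from each ciphertext letter:
l(11): 11−20=-9≡17 → r
x(23): 23−20=3 → d
j(9): 9−20=-11≡15 → p
f(5): 5−20=-15≡11 → l
z(25): 25−20=5 → f
c(2): 2−20=-18≡8 → i
d(3): 3−20=-17≡9 → j
i(8): 8−20=-12≡14 → o
p(15): 15−20=-5≡21 → v
k(10): 10−20=-10≡16 → q
r(17): 17−20=-3≡23 → x
j(9): 9−20=-11≡15 → p
w(22): 22−20=2 → c
r(17): 17−20=-3≡23 → x

rdplfijovqxpcx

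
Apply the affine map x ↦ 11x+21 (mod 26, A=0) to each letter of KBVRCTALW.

K(10): 11·10+21=131≡1 → B
B(1): 11·1+21=32≡6 → G
V(21): 11·21+21=252≡18 → S
R(17): 11·17+21=208≡0 → A
C(2): 11·2+21=43≡17 → R
T(19): 11·19+21=230≡22 → W
A(0): 11·0+21=21 → V
L(11): 11·11+21=142≡12 → M
W(22): 11·22+21=263≡3 → D

BGSARWVMD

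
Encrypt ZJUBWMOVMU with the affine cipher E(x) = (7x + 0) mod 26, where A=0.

Z(25): 7·25+0=175≡19 → T
J(9): 7·9+0=63≡11 → L
U(20): 7·20+0=140≡10 → K
B(1): 7·1+0=7 → H
W(22): 7·22+0=154≡24 → Y
M(12): 7·12+0=84≡6 → G
O(14): 7·14+0=98≡20 → U
V(21): 7·21+0=147≡17 → R
M(12): 7·12+0=84≡6 → G
U(20): 7·20+0=140≡10 → K

TLKHYGURGK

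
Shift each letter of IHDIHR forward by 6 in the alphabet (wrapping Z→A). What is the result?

I(8): 8+6=14 → O
H(7): 7+6=13 → N
D(3): 3+6=9 → J
I(8): 8+6=14 → O
H(7): 7+6=13 → N
R(17): 17+6=23 → X

ONJONX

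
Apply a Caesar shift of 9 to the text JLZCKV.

SUILTE

J(9): 9+9=18 → S
L(11): 11+9=20 → U
Z(25): 25+9=34≡8 → I
C(2): 2+9=11 → L
K(10): 10+9=19 → T
V(21): 21+9=30≡4 → E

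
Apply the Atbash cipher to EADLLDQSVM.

E(4) → V(21)
A(0) → Z(25)
D(3) → W(22)
L(11) → O(14)
L(11) → O(14)
D(3) → W(22)
Q(16) → J(9)
S(18) → H(7)
V(21) → E(4)
M(12) → N(13)

VZWOOWJHEN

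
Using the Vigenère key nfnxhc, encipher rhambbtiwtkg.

Repeat the key across the message: nfnxhcnfnxhc
r(17)+n(13): 30≡4 → e
h(7)+f(5): 12 → m
a(0)+n(13): 13 → n
m(12)+x(23): 35≡9 → j
b(1)+h(7): 8 → i
b(1)+c(2): 3 → d
t(19)+n(13): 32≡6 → g
i(8)+f(5): 13 → n
w(22)+n(13): 35≡9 → j
t(19)+x(23): 42≡16 → q
k(10)+h(7): 17 → r
g(6)+c(2): 8 → i

emnjidgnjqri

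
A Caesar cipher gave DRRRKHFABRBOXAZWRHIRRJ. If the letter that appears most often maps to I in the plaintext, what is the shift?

9

The most frequent ciphertext letter is R (appears 7 times).
R is position 17; I is position 8.
Shift = 9.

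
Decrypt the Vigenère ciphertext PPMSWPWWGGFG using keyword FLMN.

KEAFREKJBVTT

Repeat the key across the ciphertext: FLMNFLMNFLMN
P(15)−F(5): 10 → K
P(15)−L(11): 4 → E
M(12)−M(12): 0 → A
S(18)−N(13): 5 → F
W(22)−F(5): 17 → R
P(15)−L(11): 4 → E
W(22)−M(12): 10 → K
W(22)−N(13): 9 → J
G(6)−F(5): 1 → B
G(6)−L(11): -5≡21 → V
F(5)−M(12): -7≡19 → T
G(6)−N(13): -7≡19 → T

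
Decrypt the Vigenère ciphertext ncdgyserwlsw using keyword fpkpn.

Repeat the key across the ciphertext: fpkpnfpkpnfp
n(13)−f(5): 8 → i
c(2)−p(15): -13≡13 → n
d(3)−k(10): -7≡19 → t
g(6)−p(15): -9≡17 → r
y(24)−n(13): 11 → l
s(18)−f(5): 13 → n
e(4)−p(15): -11≡15 → p
r(17)−k(10): 7 → h
w(22)−p(15): 7 → h
l(11)−n(13): -2≡24 → y
s(18)−f(5): 13 → n
w(22)−p(15): 7 → h

intrlnphhynh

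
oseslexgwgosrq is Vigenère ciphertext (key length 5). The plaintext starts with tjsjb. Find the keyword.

vjmjk

Subtract each crib letter from the matching ciphertext letter (mod 26):
o(14)−t(19)=-5≡21 → v
s(18)−j(9)=9 → j
e(4)−s(18)=-14≡12 → m
s(18)−j(9)=9 → j
l(11)−b(1)=10 → k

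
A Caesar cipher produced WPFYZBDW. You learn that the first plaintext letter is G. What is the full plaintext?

From the crib: W(22)−G(6)=16, so the shift is 16.
Subtract 16 from each ciphertext letter:
W(22): 22−16=6 → G
P(15): 15−16=-1≡25 → Z
F(5): 5−16=-11≡15 → P
Y(24): 24−16=8 → I
Z(25): 25−16=9 → J
B(1): 1−16=-15≡11 → L
D(3): 3−16=-13≡13 → N
W(22): 22−16=6 → G

GZPIJLNG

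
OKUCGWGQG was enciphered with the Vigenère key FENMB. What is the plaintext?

JGHQFRCDU

Repeat the key across the ciphertext: FENMBFENM
O(14)−F(5): 9 → J
K(10)−E(4): 6 → G
U(20)−N(13): 7 → H
C(2)−M(12): -10≡16 → Q
G(6)−B(1): 5 → F
W(22)−F(5): 17 → R
G(6)−E(4): 2 → C
Q(16)−N(13): 3 → D
G(6)−M(12): -6≡20 → U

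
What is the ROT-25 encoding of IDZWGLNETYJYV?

I(8): 8+25=33≡7 → H
D(3): 3+25=28≡2 → C
Z(25): 25+25=50≡24 → Y
W(22): 22+25=47≡21 → V
G(6): 6+25=31≡5 → F
L(11): 11+25=36≡10 → K
N(13): 13+25=38≡12 → M
E(4): 4+25=29≡3 → D
T(19): 19+25=44≡18 → S
Y(24): 24+25=49≡23 → X
J(9): 9+25=34≡8 → I
Y(24): 24+25=49≡23 → X
V(21): 21+25=46≡20 → U

HCYVFKMDSXIXU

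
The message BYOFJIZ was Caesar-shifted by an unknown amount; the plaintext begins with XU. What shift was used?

From the crib: B(1)−X(23)=-22≡4, so the shift is 4.

4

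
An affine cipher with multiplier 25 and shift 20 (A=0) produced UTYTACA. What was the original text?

The inverse of 25 mod 26 is 25, since 25·25=625≡1. Apply D(y)=25·(y−20) mod 26:
U(20): 25·(20−20)=0 → A
T(19): 25·(19−20)=-25≡1 → B
Y(24): 25·(24−20)=100≡22 → W
T(19): 25·(19−20)=-25≡1 → B
A(0): 25·(0−20)=-500≡20 → U
C(2): 25·(2−20)=-450≡18 → S
A(0): 25·(0−20)=-500≡20 → U

ABWBUSU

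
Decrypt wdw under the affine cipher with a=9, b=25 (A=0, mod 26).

The inverse of 9 mod 26 is 3, since 9·3=27≡1. Apply D(y)=3·(y−25) mod 26:
w(22): 3·(22−25)=-9≡17 → r
d(3): 3·(3−25)=-66≡12 → m
w(22): 3·(22−25)=-9≡17 → r

rmr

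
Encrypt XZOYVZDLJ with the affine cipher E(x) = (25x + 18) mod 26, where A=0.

X(23): 25·23+18=593≡21 → V
Z(25): 25·25+18=643≡19 → T
O(14): 25·14+18=368≡4 → E
Y(24): 25·24+18=618≡20 → U
V(21): 25·21+18=543≡23 → X
Z(25): 25·25+18=643≡19 → T
D(3): 25·3+18=93≡15 → P
L(11): 25·11+18=293≡7 → H
J(9): 25·9+18=243≡9 → J

VTEUXTPHJ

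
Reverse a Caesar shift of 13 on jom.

wbz

j(9): 9−13=-4≡22 → w
o(14): 14−13=1 → b
m(12): 12−13=-1≡25 → z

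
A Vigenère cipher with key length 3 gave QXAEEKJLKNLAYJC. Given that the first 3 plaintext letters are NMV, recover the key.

Subtract each crib letter from the matching ciphertext letter (mod 26):
Q(16)−N(13)=3 → D
X(23)−M(12)=11 → L
A(0)−V(21)=-21≡5 → F

DLF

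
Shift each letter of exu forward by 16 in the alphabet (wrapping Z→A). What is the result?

e(4): 4+16=20 → u
x(23): 23+16=39≡13 → n
u(20): 20+16=36≡10 → k

unk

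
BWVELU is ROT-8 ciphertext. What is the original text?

B(1): 1−8=-7≡19 → T
W(22): 22−8=14 → O
V(21): 21−8=13 → N
E(4): 4−8=-4≡22 → W
L(11): 11−8=3 → D
U(20): 20−8=12 → M

TONWDM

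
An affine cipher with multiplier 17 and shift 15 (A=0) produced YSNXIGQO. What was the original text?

The inverse of 17 mod 26 is 23, since 17·23=391≡1. Apply D(y)=23·(y−15) mod 26:
Y(24): 23·(24−15)=207≡25 → Z
S(18): 23·(18−15)=69≡17 → R
N(13): 23·(13−15)=-46≡6 → G
X(23): 23·(23−15)=184≡2 → C
I(8): 23·(8−15)=-161≡21 → V
G(6): 23·(6−15)=-207≡1 → B
Q(16): 23·(16−15)=23 → X
O(14): 23·(14−15)=-23≡3 → D

ZRGCVBXD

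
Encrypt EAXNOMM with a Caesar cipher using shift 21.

ZVSIJHH

E(4): 4+21=25 → Z
A(0): 0+21=21 → V
X(23): 23+21=44≡18 → S
N(13): 13+21=34≡8 → I
O(14): 14+21=35≡9 → J
M(12): 12+21=33≡7 → H
M(12): 12+21=33≡7 → H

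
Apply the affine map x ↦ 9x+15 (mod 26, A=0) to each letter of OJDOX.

O(14): 9·14+15=141≡11 → L
J(9): 9·9+15=96≡18 → S
D(3): 9·3+15=42≡16 → Q
O(14): 9·14+15=141≡11 → L
X(23): 9·23+15=222≡14 → O

LSQLO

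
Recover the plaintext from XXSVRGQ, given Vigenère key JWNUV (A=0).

Repeat the key across the ciphertext: JWNUVJW
X(23)−J(9): 14 → O
X(23)−W(22): 1 → B
S(18)−N(13): 5 → F
V(21)−U(20): 1 → B
R(17)−V(21): -4≡22 → W
G(6)−J(9): -3≡23 → X
Q(16)−W(22): -6≡20 → U

OBFBWXU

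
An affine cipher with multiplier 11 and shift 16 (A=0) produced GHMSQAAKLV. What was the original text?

The inverse of 11 mod 26 is 19, since 11·19=209≡1. Apply D(y)=19·(y−16) mod 26:
G(6): 19·(6−16)=-190≡18 → S
H(7): 19·(7−16)=-171≡11 → L
M(12): 19·(12−16)=-76≡2 → C
S(18): 19·(18−16)=38≡12 → M
Q(16): 19·(16−16)=0 → A
A(0): 19·(0−16)=-304≡8 → I
A(0): 19·(0−16)=-304≡8 → I
K(10): 19·(10−16)=-114≡16 → Q
L(11): 19·(11−16)=-95≡9 → J
V(21): 19·(21−16)=95≡17 → R

SLCMAIIQJR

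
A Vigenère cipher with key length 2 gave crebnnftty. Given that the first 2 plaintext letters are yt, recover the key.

Subtract each crib letter from the matching ciphertext letter (mod 26):
c(2)−y(24)=-22≡4 → e
r(17)−t(19)=-2≡24 → y

ey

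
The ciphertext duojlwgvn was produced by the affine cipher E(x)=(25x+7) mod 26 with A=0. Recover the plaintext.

The inverse of 25 mod 26 is 25, since 25·25=625≡1. Apply D(y)=25·(y−7) mod 26:
d(3): 25·(3−7)=-100≡4 → e
u(20): 25·(20−7)=325≡13 → n
o(14): 25·(14−7)=175≡19 → t
j(9): 25·(9−7)=50≡24 → y
l(11): 25·(11−7)=100≡22 → w
w(22): 25·(22−7)=375≡11 → l
g(6): 25·(6−7)=-25≡1 → b
v(21): 25·(21−7)=350≡12 → m
n(13): 25·(13−7)=150≡20 → u

entywlbmu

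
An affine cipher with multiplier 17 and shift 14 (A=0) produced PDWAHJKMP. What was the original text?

The inverse of 17 mod 26 is 23, since 17·23=391≡1. Apply D(y)=23·(y−14) mod 26:
P(15): 23·(15−14)=23 → X
D(3): 23·(3−14)=-253≡7 → H
W(22): 23·(22−14)=184≡2 → C
A(0): 23·(0−14)=-322≡16 → Q
H(7): 23·(7−14)=-161≡21 → V
J(9): 23·(9−14)=-115≡15 → P
K(10): 23·(10−14)=-92≡12 → M
M(12): 23·(12−14)=-46≡6 → G
P(15): 23·(15−14)=23 → X

XHCQVPMGX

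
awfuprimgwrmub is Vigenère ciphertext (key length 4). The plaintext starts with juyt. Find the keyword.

rchb

Subtract each crib letter from the matching ciphertext letter (mod 26):
a(0)−j(9)=-9≡17 → r
w(22)−u(20)=2 → c
f(5)−y(24)=-19≡7 → h
u(20)−t(19)=1 → b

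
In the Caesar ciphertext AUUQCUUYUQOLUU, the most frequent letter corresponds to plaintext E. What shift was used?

The most frequent ciphertext letter is U (appears 7 times).
U is position 20; E is position 4.
Shift = 16.

16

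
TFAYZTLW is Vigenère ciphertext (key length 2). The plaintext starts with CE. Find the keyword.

Subtract each crib letter from the matching ciphertext letter (mod 26):
T(19)−C(2)=17 → R
F(5)−E(4)=1 → B

RB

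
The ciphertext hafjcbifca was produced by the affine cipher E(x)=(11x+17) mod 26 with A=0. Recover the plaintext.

The inverse of 11 mod 26 is 19, since 11·19=209≡1. Apply D(y)=19·(y−17) mod 26:
h(7): 19·(7−17)=-190≡18 → s
a(0): 19·(0−17)=-323≡15 → p
f(5): 19·(5−17)=-228≡6 → g
j(9): 19·(9−17)=-152≡4 → e
c(2): 19·(2−17)=-285≡1 → b
b(1): 19·(1−17)=-304≡8 → i
i(8): 19·(8−17)=-171≡11 → l
f(5): 19·(5−17)=-228≡6 → g
c(2): 19·(2−17)=-285≡1 → b
a(0): 19·(0−17)=-323≡15 → p

spgebilgbp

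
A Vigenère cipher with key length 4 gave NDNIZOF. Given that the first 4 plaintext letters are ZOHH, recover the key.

OPGB

Subtract each crib letter from the matching ciphertext letter (mod 26):
N(13)−Z(25)=-12≡14 → O
D(3)−O(14)=-11≡15 → P
N(13)−H(7)=6 → G
I(8)−H(7)=1 → B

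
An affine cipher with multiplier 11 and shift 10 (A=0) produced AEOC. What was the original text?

The inverse of 11 mod 26 is 19, since 11·19=209≡1. Apply D(y)=19·(y−10) mod 26:
A(0): 19·(0−10)=-190≡18 → S
E(4): 19·(4−10)=-114≡16 → Q
O(14): 19·(14−10)=76≡24 → Y
C(2): 19·(2−10)=-152≡4 → E

SQYE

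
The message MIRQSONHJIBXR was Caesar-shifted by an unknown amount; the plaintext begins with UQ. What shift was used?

From the crib: M(12)−U(20)=-8≡18, so the shift is 18.

18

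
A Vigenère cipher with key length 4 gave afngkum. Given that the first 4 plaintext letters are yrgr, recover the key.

Subtract each crib letter from the matching ciphertext letter (mod 26):
a(0)−y(24)=-24≡2 → c
f(5)−r(17)=-12≡14 → o
n(13)−g(6)=7 → h
g(6)−r(17)=-11≡15 → p

cohp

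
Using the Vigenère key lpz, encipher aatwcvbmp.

Repeat the key across the message: lpzlpzlpz
a(0)+l(11): 11 → l
a(0)+p(15): 15 → p
t(19)+z(25): 44≡18 → s
w(22)+l(11): 33≡7 → h
c(2)+p(15): 17 → r
v(21)+z(25): 46≡20 → u
b(1)+l(11): 12 → m
m(12)+p(15): 27≡1 → b
p(15)+z(25): 40≡14 → o

lpshrumbo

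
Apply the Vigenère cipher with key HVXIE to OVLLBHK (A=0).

VQITFOF

Repeat the key across the message: HVXIEHV
O(14)+H(7): 21 → V
V(21)+V(21): 42≡16 → Q
L(11)+X(23): 34≡8 → I
L(11)+I(8): 19 → T
B(1)+E(4): 5 → F
H(7)+H(7): 14 → O
K(10)+V(21): 31≡5 → F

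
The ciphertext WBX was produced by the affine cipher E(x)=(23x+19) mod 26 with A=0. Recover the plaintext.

The inverse of 23 mod 26 is 17, since 23·17=391≡1. Apply D(y)=17·(y−19) mod 26:
W(22): 17·(22−19)=51≡25 → Z
B(1): 17·(1−19)=-306≡6 → G
X(23): 17·(23−19)=68≡16 → Q

ZGQ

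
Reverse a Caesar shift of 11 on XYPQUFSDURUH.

X(23): 23−11=12 → M
Y(24): 24−11=13 → N
P(15): 15−11=4 → E
Q(16): 16−11=5 → F
U(20): 20−11=9 → J
F(5): 5−11=-6≡20 → U
S(18): 18−11=7 → H
D(3): 3−11=-8≡18 → S
U(20): 20−11=9 → J
R(17): 17−11=6 → G
U(20): 20−11=9 → J
H(7): 7−11=-4≡22 → W

MNEFJUHSJGJW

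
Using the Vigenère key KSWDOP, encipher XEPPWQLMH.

Repeat the key across the message: KSWDOPKSW
X(23)+K(10): 33≡7 → H
E(4)+S(18): 22 → W
P(15)+W(22): 37≡11 → L
P(15)+D(3): 18 → S
W(22)+O(14): 36≡10 → K
Q(16)+P(15): 31≡5 → F
L(11)+K(10): 21 → V
M(12)+S(18): 30≡4 → E
H(7)+W(22): 29≡3 → D

HWLSKFVED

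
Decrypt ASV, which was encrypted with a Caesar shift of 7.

TLO

A(0): 0−7=-7≡19 → T
S(18): 18−7=11 → L
V(21): 21−7=14 → O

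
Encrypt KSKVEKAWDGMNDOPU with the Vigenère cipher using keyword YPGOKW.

Repeat the key across the message: YPGOKWYPGOKWYPGO
K(10)+Y(24): 34≡8 → I
S(18)+P(15): 33≡7 → H
K(10)+G(6): 16 → Q
V(21)+O(14): 35≡9 → J
E(4)+K(10): 14 → O
K(10)+W(22): 32≡6 → G
A(0)+Y(24): 24 → Y
W(22)+P(15): 37≡11 → L
D(3)+G(6): 9 → J
G(6)+O(14): 20 → U
M(12)+K(10): 22 → W
N(13)+W(22): 35≡9 → J
D(3)+Y(24): 27≡1 → B
O(14)+P(15): 29≡3 → D
P(15)+G(6): 21 → V
U(20)+O(14): 34≡8 → I

IHQJOGYLJUWJBDVI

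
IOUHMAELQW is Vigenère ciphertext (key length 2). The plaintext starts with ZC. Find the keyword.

JM

Subtract each crib letter from the matching ciphertext letter (mod 26):
I(8)−Z(25)=-17≡9 → J
O(14)−C(2)=12 → M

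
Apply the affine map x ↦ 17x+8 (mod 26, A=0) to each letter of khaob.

wximz

k(10): 17·10+8=178≡22 → w
h(7): 17·7+8=127≡23 → x
a(0): 17·0+8=8 → i
o(14): 17·14+8=246≡12 → m
b(1): 17·1+8=25 → z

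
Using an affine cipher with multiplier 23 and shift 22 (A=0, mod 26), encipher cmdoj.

c(2): 23·2+22=68≡16 → q
m(12): 23·12+22=298≡12 → m
d(3): 23·3+22=91≡13 → n
o(14): 23·14+22=344≡6 → g
j(9): 23·9+22=229≡21 → v

qmngv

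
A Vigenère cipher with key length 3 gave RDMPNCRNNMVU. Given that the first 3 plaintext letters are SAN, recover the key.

ZDZ

Subtract each crib letter from the matching ciphertext letter (mod 26):
R(17)−S(18)=-1≡25 → Z
D(3)−A(0)=3 → D
M(12)−N(13)=-1≡25 → Z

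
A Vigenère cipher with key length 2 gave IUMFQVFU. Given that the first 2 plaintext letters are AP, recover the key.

IF

Subtract each crib letter from the matching ciphertext letter (mod 26):
I(8)−A(0)=8 → I
U(20)−P(15)=5 → F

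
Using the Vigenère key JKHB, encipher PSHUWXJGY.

Repeat the key across the message: JKHBJKHBJ
P(15)+J(9): 24 → Y
S(18)+K(10): 28≡2 → C
H(7)+H(7): 14 → O
U(20)+B(1): 21 → V
W(22)+J(9): 31≡5 → F
X(23)+K(10): 33≡7 → H
J(9)+H(7): 16 → Q
G(6)+B(1): 7 → H
Y(24)+J(9): 33≡7 → H

YCOVFHQHH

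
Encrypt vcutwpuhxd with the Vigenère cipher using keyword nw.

Repeat the key across the message: nwnwnwnwnw
v(21)+n(13): 34≡8 → i
c(2)+w(22): 24 → y
u(20)+n(13): 33≡7 → h
t(19)+w(22): 41≡15 → p
w(22)+n(13): 35≡9 → j
p(15)+w(22): 37≡11 → l
u(20)+n(13): 33≡7 → h
h(7)+w(22): 29≡3 → d
x(23)+n(13): 36≡10 → k
d(3)+w(22): 25 → z

iyhpjlhdkz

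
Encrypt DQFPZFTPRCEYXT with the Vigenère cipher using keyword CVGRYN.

FLLGXSVKXTCLZO

Repeat the key across the message: CVGRYNCVGRYNCV
D(3)+C(2): 5 → F
Q(16)+V(21): 37≡11 → L
F(5)+G(6): 11 → L
P(15)+R(17): 32≡6 → G
Z(25)+Y(24): 49≡23 → X
F(5)+N(13): 18 → S
T(19)+C(2): 21 → V
P(15)+V(21): 36≡10 → K
R(17)+G(6): 23 → X
C(2)+R(17): 19 → T
E(4)+Y(24): 28≡2 → C
Y(24)+N(13): 37≡11 → L
X(23)+C(2): 25 → Z
T(19)+V(21): 40≡14 → O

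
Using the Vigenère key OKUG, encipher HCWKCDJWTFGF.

Repeat the key across the message: OKUGOKUGOKUG
H(7)+O(14): 21 → V
C(2)+K(10): 12 → M
W(22)+U(20): 42≡16 → Q
K(10)+G(6): 16 → Q
C(2)+O(14): 16 → Q
D(3)+K(10): 13 → N
J(9)+U(20): 29≡3 → D
W(22)+G(6): 28≡2 → C
T(19)+O(14): 33≡7 → H
F(5)+K(10): 15 → P
G(6)+U(20): 26≡0 → A
F(5)+G(6): 11 → L

VMQQQNDCHPAL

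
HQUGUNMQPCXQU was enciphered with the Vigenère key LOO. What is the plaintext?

Repeat the key across the ciphertext: LOOLOOLOOLOOL
H(7)−L(11): -4≡22 → W
Q(16)−O(14): 2 → C
U(20)−O(14): 6 → G
G(6)−L(11): -5≡21 → V
U(20)−O(14): 6 → G
N(13)−O(14): -1≡25 → Z
M(12)−L(11): 1 → B
Q(16)−O(14): 2 → C
P(15)−O(14): 1 → B
C(2)−L(11): -9≡17 → R
X(23)−O(14): 9 → J
Q(16)−O(14): 2 → C
U(20)−L(11): 9 → J

WCGVGZBCBRJCJ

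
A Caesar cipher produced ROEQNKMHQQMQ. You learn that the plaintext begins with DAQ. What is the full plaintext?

DAQCZWYTCCYC

From the crib: R(17)−D(3)=14, so the shift is 14.
Subtract 14 from each ciphertext letter:
R(17): 17−14=3 → D
O(14): 14−14=0 → A
E(4): 4−14=-10≡16 → Q
Q(16): 16−14=2 → C
N(13): 13−14=-1≡25 → Z
K(10): 10−14=-4≡22 → W
M(12): 12−14=-2≡24 → Y
H(7): 7−14=-7≡19 → T
Q(16): 16−14=2 → C
Q(16): 16−14=2 → C
M(12): 12−14=-2≡24 → Y
Q(16): 16−14=2 → C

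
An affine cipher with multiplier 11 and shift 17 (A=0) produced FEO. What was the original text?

The inverse of 11 mod 26 is 19, since 11·19=209≡1. Apply D(y)=19·(y−17) mod 26:
F(5): 19·(5−17)=-228≡6 → G
E(4): 19·(4−17)=-247≡13 → N
O(14): 19·(14−17)=-57≡21 → V

GNV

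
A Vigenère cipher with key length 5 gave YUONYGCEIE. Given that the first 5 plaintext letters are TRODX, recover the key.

FDAKB

Subtract each crib letter from the matching ciphertext letter (mod 26):
Y(24)−T(19)=5 → F
U(20)−R(17)=3 → D
O(14)−O(14)=0 → A
N(13)−D(3)=10 → K
Y(24)−X(23)=1 → B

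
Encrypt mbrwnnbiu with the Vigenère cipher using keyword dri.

Repeat the key across the message: dridridri
m(12)+d(3): 15 → p
b(1)+r(17): 18 → s
r(17)+i(8): 25 → z
w(22)+d(3): 25 → z
n(13)+r(17): 30≡4 → e
n(13)+i(8): 21 → v
b(1)+d(3): 4 → e
i(8)+r(17): 25 → z
u(20)+i(8): 28≡2 → c

pszzevezc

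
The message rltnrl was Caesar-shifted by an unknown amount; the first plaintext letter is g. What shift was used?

From the crib: r(17)−g(6)=11, so the shift is 11.

11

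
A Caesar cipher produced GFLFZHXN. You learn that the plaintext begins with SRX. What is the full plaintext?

From the crib: G(6)−S(18)=-12≡14, so the shift is 14.
Subtract 14 from each ciphertext letter:
G(6): 6−14=-8≡18 → S
F(5): 5−14=-9≡17 → R
L(11): 11−14=-3≡23 → X
F(5): 5−14=-9≡17 → R
Z(25): 25−14=11 → L
H(7): 7−14=-7≡19 → T
X(23): 23−14=9 → J
N(13): 13−14=-1≡25 → Z

SRXRLTJZ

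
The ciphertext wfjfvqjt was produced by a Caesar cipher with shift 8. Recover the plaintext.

w(22): 22−8=14 → o
f(5): 5−8=-3≡23 → x
j(9): 9−8=1 → b
f(5): 5−8=-3≡23 → x
v(21): 21−8=13 → n
q(16): 16−8=8 → i
j(9): 9−8=1 → b
t(19): 19−8=11 → l

oxbxnibl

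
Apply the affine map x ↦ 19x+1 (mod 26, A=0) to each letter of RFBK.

R(17): 19·17+1=324≡12 → M
F(5): 19·5+1=96≡18 → S
B(1): 19·1+1=20 → U
K(10): 19·10+1=191≡9 → J

MSUJ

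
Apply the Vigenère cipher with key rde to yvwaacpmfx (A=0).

Repeat the key across the message: rderderder
y(24)+r(17): 41≡15 → p
v(21)+d(3): 24 → y
w(22)+e(4): 26≡0 → a
a(0)+r(17): 17 → r
a(0)+d(3): 3 → d
c(2)+e(4): 6 → g
p(15)+r(17): 32≡6 → g
m(12)+d(3): 15 → p
f(5)+e(4): 9 → j
x(23)+r(17): 40≡14 → o

pyardggpjo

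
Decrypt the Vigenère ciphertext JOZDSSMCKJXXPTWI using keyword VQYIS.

Repeat the key across the ciphertext: VQYISVQYISVQYISV
J(9)−V(21): -12≡14 → O
O(14)−Q(16): -2≡24 → Y
Z(25)−Y(24): 1 → B
D(3)−I(8): -5≡21 → V
S(18)−S(18): 0 → A
S(18)−V(21): -3≡23 → X
M(12)−Q(16): -4≡22 → W
C(2)−Y(24): -22≡4 → E
K(10)−I(8): 2 → C
J(9)−S(18): -9≡17 → R
X(23)−V(21): 2 → C
X(23)−Q(16): 7 → H
P(15)−Y(24): -9≡17 → R
T(19)−I(8): 11 → L
W(22)−S(18): 4 → E
I(8)−V(21): -13≡13 → N

OYBVAXWECRCHRLEN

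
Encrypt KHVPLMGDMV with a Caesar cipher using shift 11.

K(10): 10+11=21 → V
H(7): 7+11=18 → S
V(21): 21+11=32≡6 → G
P(15): 15+11=26≡0 → A
L(11): 11+11=22 → W
M(12): 12+11=23 → X
G(6): 6+11=17 → R
D(3): 3+11=14 → O
M(12): 12+11=23 → X
V(21): 21+11=32≡6 → G

VSGAWXROXG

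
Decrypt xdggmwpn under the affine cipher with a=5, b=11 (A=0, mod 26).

The inverse of 5 mod 26 is 21, since 5·21=105≡1. Apply D(y)=21·(y−11) mod 26:
x(23): 21·(23−11)=252≡18 → s
d(3): 21·(3−11)=-168≡14 → o
g(6): 21·(6−11)=-105≡25 → z
g(6): 21·(6−11)=-105≡25 → z
m(12): 21·(12−11)=21 → v
w(22): 21·(22−11)=231≡23 → x
p(15): 21·(15−11)=84≡6 → g
n(13): 21·(13−11)=42≡16 → q

sozzvxgq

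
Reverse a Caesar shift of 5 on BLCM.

WGXH

B(1): 1−5=-4≡22 → W
L(11): 11−5=6 → G
C(2): 2−5=-3≡23 → X
M(12): 12−5=7 → H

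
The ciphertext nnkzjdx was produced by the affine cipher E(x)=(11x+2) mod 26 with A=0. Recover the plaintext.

bbwvdtj

The inverse of 11 mod 26 is 19, since 11·19=209≡1. Apply D(y)=19·(y−2) mod 26:
n(13): 19·(13−2)=209≡1 → b
n(13): 19·(13−2)=209≡1 → b
k(10): 19·(10−2)=152≡22 → w
z(25): 19·(25−2)=437≡21 → v
j(9): 19·(9−2)=133≡3 → d
d(3): 19·(3−2)=19 → t
x(23): 19·(23−2)=399≡9 → j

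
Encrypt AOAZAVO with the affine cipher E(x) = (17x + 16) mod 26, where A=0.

A(0): 17·0+16=16 → Q
O(14): 17·14+16=254≡20 → U
A(0): 17·0+16=16 → Q
Z(25): 17·25+16=441≡25 → Z
A(0): 17·0+16=16 → Q
V(21): 17·21+16=373≡9 → J
O(14): 17·14+16=254≡20 → U

QUQZQJU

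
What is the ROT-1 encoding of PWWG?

QXXH

P(15): 15+1=16 → Q
W(22): 22+1=23 → X
W(22): 22+1=23 → X
G(6): 6+1=7 → H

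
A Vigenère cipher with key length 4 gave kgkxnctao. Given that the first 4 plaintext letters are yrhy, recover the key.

Subtract each crib letter from the matching ciphertext letter (mod 26):
k(10)−y(24)=-14≡12 → m
g(6)−r(17)=-11≡15 → p
k(10)−h(7)=3 → d
x(23)−y(24)=-1≡25 → z

mpdz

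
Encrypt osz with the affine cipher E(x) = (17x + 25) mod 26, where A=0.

dti

o(14): 17·14+25=263≡3 → d
s(18): 17·18+25=331≡19 → t
z(25): 17·25+25=450≡8 → i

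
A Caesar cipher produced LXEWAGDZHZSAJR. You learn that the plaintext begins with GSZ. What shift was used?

From the crib: L(11)−G(6)=5, so the shift is 5.

5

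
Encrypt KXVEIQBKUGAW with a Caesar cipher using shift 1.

LYWFJRCLVHBX

K(10): 10+1=11 → L
X(23): 23+1=24 → Y
V(21): 21+1=22 → W
E(4): 4+1=5 → F
I(8): 8+1=9 → J
Q(16): 16+1=17 → R
B(1): 1+1=2 → C
K(10): 10+1=11 → L
U(20): 20+1=21 → V
G(6): 6+1=7 → H
A(0): 0+1=1 → B
W(22): 22+1=23 → X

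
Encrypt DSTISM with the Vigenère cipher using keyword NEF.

Repeat the key across the message: NEFNEF
D(3)+N(13): 16 → Q
S(18)+E(4): 22 → W
T(19)+F(5): 24 → Y
I(8)+N(13): 21 → V
S(18)+E(4): 22 → W
M(12)+F(5): 17 → R

QWYVWR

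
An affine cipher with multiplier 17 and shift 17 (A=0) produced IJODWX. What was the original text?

BYJQLI

The inverse of 17 mod 26 is 23, since 17·23=391≡1. Apply D(y)=23·(y−17) mod 26:
I(8): 23·(8−17)=-207≡1 → B
J(9): 23·(9−17)=-184≡24 → Y
O(14): 23·(14−17)=-69≡9 → J
D(3): 23·(3−17)=-322≡16 → Q
W(22): 23·(22−17)=115≡11 → L
X(23): 23·(23−17)=138≡8 → I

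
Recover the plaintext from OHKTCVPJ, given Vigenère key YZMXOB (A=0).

QIYWOURK

Repeat the key across the ciphertext: YZMXOBYZ
O(14)−Y(24): -10≡16 → Q
H(7)−Z(25): -18≡8 → I
K(10)−M(12): -2≡24 → Y
T(19)−X(23): -4≡22 → W
C(2)−O(14): -12≡14 → O
V(21)−B(1): 20 → U
P(15)−Y(24): -9≡17 → R
J(9)−Z(25): -16≡10 → K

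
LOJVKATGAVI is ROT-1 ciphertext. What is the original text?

L(11): 11−1=10 → K
O(14): 14−1=13 → N
J(9): 9−1=8 → I
V(21): 21−1=20 → U
K(10): 10−1=9 → J
A(0): 0−1=-1≡25 → Z
T(19): 19−1=18 → S
G(6): 6−1=5 → F
A(0): 0−1=-1≡25 → Z
V(21): 21−1=20 → U
I(8): 8−1=7 → H

KNIUJZSFZUH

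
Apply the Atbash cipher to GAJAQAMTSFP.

G(6) → T(19)
A(0) → Z(25)
J(9) → Q(16)
A(0) → Z(25)
Q(16) → J(9)
A(0) → Z(25)
M(12) → N(13)
T(19) → G(6)
S(18) → H(7)
F(5) → U(20)
P(15) → K(10)

TZQZJZNGHUK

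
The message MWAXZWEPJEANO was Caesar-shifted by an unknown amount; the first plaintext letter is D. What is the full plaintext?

From the crib: M(12)−D(3)=9, so the shift is 9.
Subtract 9 from each ciphertext letter:
M(12): 12−9=3 → D
W(22): 22−9=13 → N
A(0): 0−9=-9≡17 → R
X(23): 23−9=14 → O
Z(25): 25−9=16 → Q
W(22): 22−9=13 → N
E(4): 4−9=-5≡21 → V
P(15): 15−9=6 → G
J(9): 9−9=0 → A
E(4): 4−9=-5≡21 → V
A(0): 0−9=-9≡17 → R
N(13): 13−9=4 → E
O(14): 14−9=5 → F

DNROQNVGAVREF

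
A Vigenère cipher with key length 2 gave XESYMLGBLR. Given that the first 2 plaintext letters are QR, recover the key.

Subtract each crib letter from the matching ciphertext letter (mod 26):
X(23)−Q(16)=7 → H
E(4)−R(17)=-13≡13 → N

HN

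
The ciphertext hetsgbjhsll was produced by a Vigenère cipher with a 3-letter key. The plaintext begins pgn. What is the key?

syg

Subtract each crib letter from the matching ciphertext letter (mod 26):
h(7)−p(15)=-8≡18 → s
e(4)−g(6)=-2≡24 → y
t(19)−n(13)=6 → g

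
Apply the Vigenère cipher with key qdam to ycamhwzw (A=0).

Repeat the key across the message: qdamqdam
y(24)+q(16): 40≡14 → o
c(2)+d(3): 5 → f
a(0)+a(0): 0 → a
m(12)+m(12): 24 → y
h(7)+q(16): 23 → x
w(22)+d(3): 25 → z
z(25)+a(0): 25 → z
w(22)+m(12): 34≡8 → i

ofayxzzi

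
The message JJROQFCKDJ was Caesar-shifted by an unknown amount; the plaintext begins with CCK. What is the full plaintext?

CCKHJYVDWC

From the crib: J(9)−C(2)=7, so the shift is 7.
Subtract 7 from each ciphertext letter:
J(9): 9−7=2 → C
J(9): 9−7=2 → C
R(17): 17−7=10 → K
O(14): 14−7=7 → H
Q(16): 16−7=9 → J
F(5): 5−7=-2≡24 → Y
C(2): 2−7=-5≡21 → V
K(10): 10−7=3 → D
D(3): 3−7=-4≡22 → W
J(9): 9−7=2 → C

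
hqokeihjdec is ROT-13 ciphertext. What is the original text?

udbxrvuwqrp

h(7): 7−13=-6≡20 → u
q(16): 16−13=3 → d
o(14): 14−13=1 → b
k(10): 10−13=-3≡23 → x
e(4): 4−13=-9≡17 → r
i(8): 8−13=-5≡21 → v
h(7): 7−13=-6≡20 → u
j(9): 9−13=-4≡22 → w
d(3): 3−13=-10≡16 → q
e(4): 4−13=-9≡17 → r
c(2): 2−13=-11≡15 → p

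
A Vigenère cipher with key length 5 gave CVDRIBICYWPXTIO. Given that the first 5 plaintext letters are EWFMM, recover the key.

YZYFW

Subtract each crib letter from the matching ciphertext letter (mod 26):
C(2)−E(4)=-2≡24 → Y
V(21)−W(22)=-1≡25 → Z
D(3)−F(5)=-2≡24 → Y
R(17)−M(12)=5 → F
I(8)−M(12)=-4≡22 → W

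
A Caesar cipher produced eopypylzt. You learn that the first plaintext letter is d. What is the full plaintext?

From the crib: e(4)−d(3)=1, so the shift is 1.
Subtract 1 from each ciphertext letter:
e(4): 4−1=3 → d
o(14): 14−1=13 → n
p(15): 15−1=14 → o
y(24): 24−1=23 → x
p(15): 15−1=14 → o
y(24): 24−1=23 → x
l(11): 11−1=10 → k
z(25): 25−1=24 → y
t(19): 19−1=18 → s

dnoxoxkys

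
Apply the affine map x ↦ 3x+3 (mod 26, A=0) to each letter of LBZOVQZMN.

L(11): 3·11+3=36≡10 → K
B(1): 3·1+3=6 → G
Z(25): 3·25+3=78≡0 → A
O(14): 3·14+3=45≡19 → T
V(21): 3·21+3=66≡14 → O
Q(16): 3·16+3=51≡25 → Z
Z(25): 3·25+3=78≡0 → A
M(12): 3·12+3=39≡13 → N
N(13): 3·13+3=42≡16 → Q

KGATOZANQ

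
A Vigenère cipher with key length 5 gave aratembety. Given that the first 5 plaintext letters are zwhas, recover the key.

Subtract each crib letter from the matching ciphertext letter (mod 26):
a(0)−z(25)=-25≡1 → b
r(17)−w(22)=-5≡21 → v
a(0)−h(7)=-7≡19 → t
t(19)−a(0)=19 → t
e(4)−s(18)=-14≡12 → m

bvttm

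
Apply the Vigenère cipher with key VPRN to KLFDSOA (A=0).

Repeat the key across the message: VPRNVPR
K(10)+V(21): 31≡5 → F
L(11)+P(15): 26≡0 → A
F(5)+R(17): 22 → W
D(3)+N(13): 16 → Q
S(18)+V(21): 39≡13 → N
O(14)+P(15): 29≡3 → D
A(0)+R(17): 17 → R

FAWQNDR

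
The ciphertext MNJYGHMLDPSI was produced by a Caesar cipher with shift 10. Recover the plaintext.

M(12): 12−10=2 → C
N(13): 13−10=3 → D
J(9): 9−10=-1≡25 → Z
Y(24): 24−10=14 → O
G(6): 6−10=-4≡22 → W
H(7): 7−10=-3≡23 → X
M(12): 12−10=2 → C
L(11): 11−10=1 → B
D(3): 3−10=-7≡19 → T
P(15): 15−10=5 → F
S(18): 18−10=8 → I
I(8): 8−10=-2≡24 → Y

CDZOWXCBTFIY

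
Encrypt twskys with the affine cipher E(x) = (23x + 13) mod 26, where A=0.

t(19): 23·19+13=450≡8 → i
w(22): 23·22+13=519≡25 → z
s(18): 23·18+13=427≡11 → l
k(10): 23·10+13=243≡9 → j
y(24): 23·24+13=565≡19 → t
s(18): 23·18+13=427≡11 → l

izljtl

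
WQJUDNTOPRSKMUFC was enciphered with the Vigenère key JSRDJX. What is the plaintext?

NYSRUQKWYOJNDCOZ

Repeat the key across the ciphertext: JSRDJXJSRDJXJSRD
W(22)−J(9): 13 → N
Q(16)−S(18): -2≡24 → Y
J(9)−R(17): -8≡18 → S
U(20)−D(3): 17 → R
D(3)−J(9): -6≡20 → U
N(13)−X(23): -10≡16 → Q
T(19)−J(9): 10 → K
O(14)−S(18): -4≡22 → W
P(15)−R(17): -2≡24 → Y
R(17)−D(3): 14 → O
S(18)−J(9): 9 → J
K(10)−X(23): -13≡13 → N
M(12)−J(9): 3 → D
U(20)−S(18): 2 → C
F(5)−R(17): -12≡14 → O
C(2)−D(3): -1≡25 → Z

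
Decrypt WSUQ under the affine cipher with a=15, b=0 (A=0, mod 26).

YWKI

The inverse of 15 mod 26 is 7, since 15·7=105≡1. Apply D(y)=7·(y−0) mod 26:
W(22): 7·(22−0)=154≡24 → Y
S(18): 7·(18−0)=126≡22 → W
U(20): 7·(20−0)=140≡10 → K
Q(16): 7·(16−0)=112≡8 → I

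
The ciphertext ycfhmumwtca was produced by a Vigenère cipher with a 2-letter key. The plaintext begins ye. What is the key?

Subtract each crib letter from the matching ciphertext letter (mod 26):
y(24)−y(24)=0 → a
c(2)−e(4)=-2≡24 → y

ay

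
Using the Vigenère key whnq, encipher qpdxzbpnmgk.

mwqnvicdinx

Repeat the key across the message: whnqwhnqwhn
q(16)+w(22): 38≡12 → m
p(15)+h(7): 22 → w
d(3)+n(13): 16 → q
x(23)+q(16): 39≡13 → n
z(25)+w(22): 47≡21 → v
b(1)+h(7): 8 → i
p(15)+n(13): 28≡2 → c
n(13)+q(16): 29≡3 → d
m(12)+w(22): 34≡8 → i
g(6)+h(7): 13 → n
k(10)+n(13): 23 → x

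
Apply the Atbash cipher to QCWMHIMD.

JXDNSRNW

Q(16) → J(9)
C(2) → X(23)
W(22) → D(3)
M(12) → N(13)
H(7) → S(18)
I(8) → R(17)
M(12) → N(13)
D(3) → W(22)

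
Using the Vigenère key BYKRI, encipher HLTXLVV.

Repeat the key across the message: BYKRIBY
H(7)+B(1): 8 → I
L(11)+Y(24): 35≡9 → J
T(19)+K(10): 29≡3 → D
X(23)+R(17): 40≡14 → O
L(11)+I(8): 19 → T
V(21)+B(1): 22 → W
V(21)+Y(24): 45≡19 → T

IJDOTWT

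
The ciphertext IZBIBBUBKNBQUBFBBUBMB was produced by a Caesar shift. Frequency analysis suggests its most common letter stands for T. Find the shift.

8

The most frequent ciphertext letter is B (appears 10 times).
B is position 1; T is position 19.
Shift = -18≡8.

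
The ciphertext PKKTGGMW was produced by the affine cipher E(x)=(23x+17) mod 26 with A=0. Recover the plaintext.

The inverse of 23 mod 26 is 17, since 23·17=391≡1. Apply D(y)=17·(y−17) mod 26:
P(15): 17·(15−17)=-34≡18 → S
K(10): 17·(10−17)=-119≡11 → L
K(10): 17·(10−17)=-119≡11 → L
T(19): 17·(19−17)=34≡8 → I
G(6): 17·(6−17)=-187≡21 → V
G(6): 17·(6−17)=-187≡21 → V
M(12): 17·(12−17)=-85≡19 → T
W(22): 17·(22−17)=85≡7 → H

SLLIVVTH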